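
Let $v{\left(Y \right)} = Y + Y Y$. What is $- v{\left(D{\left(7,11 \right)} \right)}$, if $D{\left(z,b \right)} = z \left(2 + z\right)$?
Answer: $-4032$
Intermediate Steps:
$v{\left(Y \right)} = Y + Y^{2}$
$- v{\left(D{\left(7,11 \right)} \right)} = - 7 \left(2 + 7\right) \left(1 + 7 \left(2 + 7\right)\right) = - 7 \cdot 9 \left(1 + 7 \cdot 9\right) = - 63 \left(1 + 63\right) = - 63 \cdot 64 = \left(-1\right) 4032 = -4032$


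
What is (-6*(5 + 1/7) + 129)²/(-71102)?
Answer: -471969/3483998 ≈ -0.13547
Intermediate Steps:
(-6*(5 + 1/7) + 129)²/(-71102) = (-6*(5 + ⅐) + 129)²*(-1/71102) = (-6*36/7 + 129)²*(-1/71102) = (-216/7 + 129)²*(-1/71102) = (687/7)²*(-1/71102) = (471969/49)*(-1/71102) = -471969/3483998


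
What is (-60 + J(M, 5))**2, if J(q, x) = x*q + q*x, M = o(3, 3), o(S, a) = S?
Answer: 900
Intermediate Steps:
M = 3
J(q, x) = 2*q*x (J(q, x) = q*x + q*x = 2*q*x)
(-60 + J(M, 5))**2 = (-60 + 2*3*5)**2 = (-60 + 30)**2 = (-30)**2 = 900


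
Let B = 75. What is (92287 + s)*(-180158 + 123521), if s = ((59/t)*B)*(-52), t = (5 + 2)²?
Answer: -34726272633/7 ≈ -4.9609e+9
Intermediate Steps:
t = 49 (t = 7² = 49)
s = -230100/49 (s = ((59/49)*75)*(-52) = (4425/49)*(-52) = -230100/49 ≈ -4695.9)
(92287 + s)*(-180158 + 123521) = (92287 - 230100/49)*(-180158 + 123521) = (4291963/49)*(-56637) = -34726272633/7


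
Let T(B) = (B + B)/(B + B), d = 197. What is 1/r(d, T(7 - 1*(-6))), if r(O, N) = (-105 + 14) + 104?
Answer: 1/13 ≈ 0.076923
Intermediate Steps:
T(B) = 1 (T(B) = (2*B)/((2*B)) = (2*B)*(1/(2*B)) = 1)
r(O, N) = 13 (r(O, N) = -91 + 104 = 13)
1/r(d, T(7 - 1*(-6))) = 1/13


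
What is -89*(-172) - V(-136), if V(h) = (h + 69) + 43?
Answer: 15332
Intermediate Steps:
V(h) = 112 + h (V(h) = (69 + h) + 43 = 112 + h)
-89*(-172) - V(-136) = -89*(-172) - (112 - 136) = 15308 - 1*(-24) = 15308 + 24 = 15332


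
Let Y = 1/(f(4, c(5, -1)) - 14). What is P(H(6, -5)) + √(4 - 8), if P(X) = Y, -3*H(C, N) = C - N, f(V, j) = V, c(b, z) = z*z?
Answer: -⅒ + 2*I ≈ -0.1 + 2.0*I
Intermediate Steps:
c(b, z) = z²
H(C, N) = -C/3 + N/3 (H(C, N) = -(C - N)/3 = -C/3 + N/3)
Y = -⅒ (Y = 1/(4 - 14) = 1/(-10) = -⅒ ≈ -0.10000)
P(X) = -⅒
P(H(6, -5)) + √(4 - 8) = -⅒ + √(4 - 8) = -⅒ + √(-4) = -⅒ + 2*I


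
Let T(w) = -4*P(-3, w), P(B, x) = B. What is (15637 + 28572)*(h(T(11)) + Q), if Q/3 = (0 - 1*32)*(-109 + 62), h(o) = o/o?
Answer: 199515217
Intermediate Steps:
T(w) = 12 (T(w) = -4*(-3) = 12)
h(o) = 1
Q = 4512 (Q = 3*((0 - 1*32)*(-109 + 62)) = 3*((0 - 32)*(-47)) = 3*(-32*(-47)) = 3*1504 = 4512)
(15637 + 28572)*(h(T(11)) + Q) = (15637 + 28572)*(1 + 4512) = 44209*4513 = 199515217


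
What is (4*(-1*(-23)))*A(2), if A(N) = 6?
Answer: 552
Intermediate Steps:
(4*(-1*(-23)))*A(2) = (4*(-1*(-23)))*6 = (4*23)*6 = 92*6 = 552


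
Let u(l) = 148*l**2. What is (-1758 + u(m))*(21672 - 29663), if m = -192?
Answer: -43583824974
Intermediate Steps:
(-1758 + u(m))*(21672 - 29663) = (-1758 + 148*(-192)**2)*(21672 - 29663) = (-1758 + 148*36864)*(-7991) = (-1758 + 5455872)*(-7991) = 5454114*(-7991) = -43583824974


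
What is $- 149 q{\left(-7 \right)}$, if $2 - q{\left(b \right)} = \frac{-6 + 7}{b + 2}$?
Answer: $- \frac{1639}{5} \approx -327.8$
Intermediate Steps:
$q{\left(b \right)} = 2 - \frac{1}{2 + b}$ ($q{\left(b \right)} = 2 - \frac{-6 + 7}{b + 2} = 2 - 1 \frac{1}{2 + b} = 2 - \frac{1}{2 + b}$)
$- 149 q{\left(-7 \right)} = - 149 \frac{3 + 2 \left(-7\right)}{2 - 7} = - 149 \frac{3 - 14}{-5} = - 149 \left(\left(- \frac{1}{5}\right) \left(-11\right)\right) = \left(-149\right) \frac{11}{5} = - \frac{1639}{5}$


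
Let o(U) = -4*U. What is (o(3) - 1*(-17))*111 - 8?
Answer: 547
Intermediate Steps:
(o(3) - 1*(-17))*111 - 8 = (-4*3 - 1*(-17))*111 - 8 = (-12 + 17)*111 - 8 = 5*111 - 8 = 555 - 8 = 547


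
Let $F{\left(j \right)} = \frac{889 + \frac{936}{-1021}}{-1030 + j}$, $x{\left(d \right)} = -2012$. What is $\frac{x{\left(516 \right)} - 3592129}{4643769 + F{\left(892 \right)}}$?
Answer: $- \frac{506407278618}{654296857829} \approx -0.77397$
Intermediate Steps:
$F{\left(j \right)} = \frac{906733}{1021 \left(-1030 + j\right)}$ ($F{\left(j \right)} = \frac{889 + 936 \left(- \frac{1}{1021}\right)}{-1030 + j} = \frac{889 - \frac{936}{1021}}{-1030 + j} = \frac{906733}{1021 \left(-1030 + j\right)}$)
$\frac{x{\left(516 \right)} - 3592129}{4643769 + F{\left(892 \right)}} = \frac{-2012 - 3592129}{4643769 + \frac{906733}{1021 \left(-1030 + 892\right)}} = - \frac{3594141}{4643769 + \frac{906733}{1021 \left(-138\right)}} = - \frac{3594141}{4643769 + \frac{906733}{1021} \left(- \frac{1}{138}\right)} = - \frac{3594141}{4643769 - \frac{906733}{140898}} = - \frac{3594141}{\frac{654296857829}{140898}} = \left(-3594141\right) \frac{140898}{654296857829} = - \frac{506407278618}{654296857829}$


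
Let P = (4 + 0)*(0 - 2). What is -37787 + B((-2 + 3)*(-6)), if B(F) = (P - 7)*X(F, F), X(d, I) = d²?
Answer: -38327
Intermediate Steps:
P = -8 (P = 4*(-2) = -8)
B(F) = -15*F² (B(F) = (-8 - 7)*F² = -15*F²)
-37787 + B((-2 + 3)*(-6)) = -37787 - 15*36*(-2 + 3)² = -37787 - 15*(1*(-6))² = -37787 - 15*(-6)² = -37787 - 15*36 = -37787 - 540 = -38327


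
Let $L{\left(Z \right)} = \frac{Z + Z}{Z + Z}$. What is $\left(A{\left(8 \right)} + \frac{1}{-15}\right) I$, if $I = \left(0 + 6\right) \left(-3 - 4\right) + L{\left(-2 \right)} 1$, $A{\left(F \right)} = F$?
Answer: $- \frac{4879}{15} \approx -325.27$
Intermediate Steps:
$L{\left(Z \right)} = 1$ ($L{\left(Z \right)} = \frac{2 Z}{2 Z} = 2 Z \frac{1}{2 Z} = 1$)
$I = -41$ ($I = \left(0 + 6\right) \left(-3 - 4\right) + 1 \cdot 1 = 6 \left(-7\right) + 1 = -42 + 1 = -41$)
$\left(A{\left(8 \right)} + \frac{1}{-15}\right) I = \left(8 + \frac{1}{-15}\right) \left(-41\right) = \left(8 - \frac{1}{15}\right) \left(-41\right) = \frac{119}{15} \left(-41\right) = - \frac{4879}{15}$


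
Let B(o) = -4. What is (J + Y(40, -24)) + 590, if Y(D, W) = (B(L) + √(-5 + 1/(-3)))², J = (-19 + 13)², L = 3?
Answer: 1910/3 - 32*I*√3/3 ≈ 636.67 - 18.475*I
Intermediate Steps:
J = 36 (J = (-6)² = 36)
Y(D, W) = (-4 + 4*I*√3/3)² (Y(D, W) = (-4 + √(-5 + 1/(-3)))² = (-4 + √(-5 - ⅓))² = (-4 + √(-16/3))² = (-4 + 4*I*√3/3)²)
(J + Y(40, -24)) + 590 = (36 + 16*(I - √3)²/3) + 590 = 626 + 16*(I - √3)²/3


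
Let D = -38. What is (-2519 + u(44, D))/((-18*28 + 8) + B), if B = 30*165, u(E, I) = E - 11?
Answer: -1243/2227 ≈ -0.55815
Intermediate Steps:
u(E, I) = -11 + E
B = 4950
(-2519 + u(44, D))/((-18*28 + 8) + B) = (-2519 + (-11 + 44))/((-18*28 + 8) + 4950) = (-2519 + 33)/((-504 + 8) + 4950) = -2486/(-496 + 4950) = -2486/4454 = -2486*1/4454 = -1243/2227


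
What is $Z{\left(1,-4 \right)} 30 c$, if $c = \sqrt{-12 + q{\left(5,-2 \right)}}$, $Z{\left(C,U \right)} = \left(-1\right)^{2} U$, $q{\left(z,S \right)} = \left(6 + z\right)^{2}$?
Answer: $- 120 \sqrt{109} \approx -1252.8$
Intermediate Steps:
$Z{\left(C,U \right)} = U$ ($Z{\left(C,U \right)} = 1 U = U$)
$c = \sqrt{109}$ ($c = \sqrt{-12 + \left(6 + 5\right)^{2}} = \sqrt{-12 + 11^{2}} = \sqrt{-12 + 121} = \sqrt{109} \approx 10.44$)
$Z{\left(1,-4 \right)} 30 c = \left(-4\right) 30 \sqrt{109} = - 120 \sqrt{109}$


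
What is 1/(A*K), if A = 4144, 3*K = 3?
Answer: 1/4144 ≈ 0.00024131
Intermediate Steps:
K = 1 (K = (⅓)*3 = 1)
1/(A*K) = 1/(4144*1) = 1/4144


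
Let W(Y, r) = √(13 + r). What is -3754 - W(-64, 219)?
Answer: -3754 - 2*√58 ≈ -3769.2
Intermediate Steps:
-3754 - W(-64, 219) = -3754 - √(13 + 219) = -3754 - √232 = -3754 - 2*√58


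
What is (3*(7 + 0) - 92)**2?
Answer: 5041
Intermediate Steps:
(3*(7 + 0) - 92)**2 = (3*7 - 92)**2 = (21 - 92)**2 = (-71)**2 = 5041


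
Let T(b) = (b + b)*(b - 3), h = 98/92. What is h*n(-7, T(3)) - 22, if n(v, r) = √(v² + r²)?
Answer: -669/46 ≈ -14.543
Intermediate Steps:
h = 49/46 (h = 98*(1/92) = 49/46 ≈ 1.0652)
T(b) = 2*b*(-3 + b) (T(b) = (2*b)*(-3 + b) = 2*b*(-3 + b))
n(v, r) = √(r² + v²)
h*n(-7, T(3)) - 22 = 49*√((2*3*(-3 + 3))² + (-7)²)/46 - 22 = 49*√((2*3*0)² + 49)/46 - 22 = 49*√(0² + 49)/46 - 22 = 49*√(0 + 49)/46 - 22 = 49*√49/46 - 22 = (49/46)*7 - 22 = 343/46 - 22 = -669/46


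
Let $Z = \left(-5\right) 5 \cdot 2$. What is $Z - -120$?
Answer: $70$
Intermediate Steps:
$Z = -50$ ($Z = \left(-25\right) 2 = -50$)
$Z - -120 = -50 - -120 = -50 + 120 = 70$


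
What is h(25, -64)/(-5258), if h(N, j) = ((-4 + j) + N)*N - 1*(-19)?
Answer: 48/239 ≈ 0.20084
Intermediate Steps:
h(N, j) = 19 + N*(-4 + N + j) (h(N, j) = (-4 + N + j)*N + 19 = N*(-4 + N + j) + 19 = 19 + N*(-4 + N + j))
h(25, -64)/(-5258) = (19 + 25² - 4*25 + 25*(-64))/(-5258) = (19 + 625 - 100 - 1600)*(-1/5258) = -1056*(-1/5258) = 48/239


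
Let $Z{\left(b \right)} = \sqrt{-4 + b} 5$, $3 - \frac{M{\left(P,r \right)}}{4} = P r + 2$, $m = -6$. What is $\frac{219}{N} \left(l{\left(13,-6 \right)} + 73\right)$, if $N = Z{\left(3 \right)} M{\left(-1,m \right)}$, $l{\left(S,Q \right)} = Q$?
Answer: $\frac{14673 i}{100} \approx 146.73 i$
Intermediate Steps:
$M{\left(P,r \right)} = 4 - 4 P r$ ($M{\left(P,r \right)} = 12 - 4 \left(P r + 2\right) = 12 - 4 \left(2 + P r\right) = 12 - \left(8 + 4 P r\right) = 4 - 4 P r$)
$Z{\left(b \right)} = 5 \sqrt{-4 + b}$
$N = - 100 i$ ($N = 5 \sqrt{-4 + 3} \left(4 - \left(-4\right) \left(-6\right)\right) = 5 \sqrt{-1} \left(4 - 24\right) = 5 i \left(-20\right) = - 100 i \approx - 100.0 i$)
$\frac{219}{N} \left(l{\left(13,-6 \right)} + 73\right) = \frac{219}{\left(-100\right) i} \left(-6 + 73\right) = 219 \frac{i}{100} \cdot 67 = \frac{219 i}{100} \cdot 67 = \frac{14673 i}{100}$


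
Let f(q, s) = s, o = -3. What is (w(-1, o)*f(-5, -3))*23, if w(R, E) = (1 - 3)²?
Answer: -276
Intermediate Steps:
w(R, E) = 4 (w(R, E) = (-2)² = 4)
(w(-1, o)*f(-5, -3))*23 = (4*(-3))*23 = -12*23 = -276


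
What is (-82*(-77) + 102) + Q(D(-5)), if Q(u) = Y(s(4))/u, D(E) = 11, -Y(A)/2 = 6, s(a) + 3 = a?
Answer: 70564/11 ≈ 6414.9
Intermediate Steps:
s(a) = -3 + a
Y(A) = -12 (Y(A) = -2*6 = -12)
Q(u) = -12/u
(-82*(-77) + 102) + Q(D(-5)) = (-82*(-77) + 102) - 12/11 = (6314 + 102) - 12*1/11 = 6416 - 12/11 = 70564/11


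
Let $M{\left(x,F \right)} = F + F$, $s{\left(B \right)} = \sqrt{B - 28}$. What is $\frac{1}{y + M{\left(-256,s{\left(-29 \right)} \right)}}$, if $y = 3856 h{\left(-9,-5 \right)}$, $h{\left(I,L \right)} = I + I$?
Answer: $- \frac{5784}{401455891} - \frac{i \sqrt{57}}{2408735346} \approx -1.4408 \cdot 10^{-5} - 3.1344 \cdot 10^{-9} i$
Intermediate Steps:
$h{\left(I,L \right)} = 2 I$
$s{\left(B \right)} = \sqrt{-28 + B}$
$M{\left(x,F \right)} = 2 F$
$y = -69408$ ($y = 3856 \cdot 2 \left(-9\right) = 3856 \left(-18\right) = -69408$)
$\frac{1}{y + M{\left(-256,s{\left(-29 \right)} \right)}} = \frac{1}{-69408 + 2 \sqrt{-28 - 29}} = \frac{1}{-69408 + 2 \sqrt{-57}} = \frac{1}{-69408 + 2 i \sqrt{57}}$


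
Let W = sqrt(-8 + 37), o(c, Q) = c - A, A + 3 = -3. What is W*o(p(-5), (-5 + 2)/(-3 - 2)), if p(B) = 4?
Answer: 10*sqrt(29) ≈ 53.852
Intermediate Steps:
A = -6 (A = -3 - 3 = -6)
o(c, Q) = 6 + c (o(c, Q) = c - 1*(-6) = c + 6 = 6 + c)
W = sqrt(29) ≈ 5.3852
W*o(p(-5), (-5 + 2)/(-3 - 2)) = sqrt(29)*(6 + 4) = sqrt(29)*10 = 10*sqrt(29)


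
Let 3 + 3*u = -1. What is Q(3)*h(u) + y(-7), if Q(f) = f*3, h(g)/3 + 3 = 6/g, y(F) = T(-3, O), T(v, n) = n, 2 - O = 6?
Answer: -413/2 ≈ -206.50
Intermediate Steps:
O = -4 (O = 2 - 1*6 = 2 - 6 = -4)
u = -4/3 (u = -1 + (⅓)*(-1) = -1 - ⅓ = -4/3 ≈ -1.3333)
y(F) = -4
h(g) = -9 + 18/g (h(g) = -9 + 3*(6/g) = -9 + 18/g)
Q(f) = 3*f
Q(3)*h(u) + y(-7) = (3*3)*(-9 + 18/(-4/3)) - 4 = 9*(-9 + 18*(-¾)) - 4 = 9*(-9 - 27/2) - 4 = 9*(-45/2) - 4 = -405/2 - 4 = -413/2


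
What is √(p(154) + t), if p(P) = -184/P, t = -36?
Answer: 4*I*√13783/77 ≈ 6.0988*I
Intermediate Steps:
√(p(154) + t) = √(-184/154 - 36) = √(-184*1/154 - 36) = √(-92/77 - 36) = √(-2864/77) = 4*I*√13783/77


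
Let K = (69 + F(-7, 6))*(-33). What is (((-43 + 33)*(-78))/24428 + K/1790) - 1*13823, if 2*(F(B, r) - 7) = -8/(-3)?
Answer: -75560887602/5465765 ≈ -13824.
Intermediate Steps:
F(B, r) = 25/3 (F(B, r) = 7 + (-8/(-3))/2 = 7 + (-8*(-1/3))/2 = 7 + (1/2)*(8/3) = 7 + 4/3 = 25/3)
K = -2552 (K = (69 + 25/3)*(-33) = (232/3)*(-33) = -2552)
(((-43 + 33)*(-78))/24428 + K/1790) - 1*13823 = (((-43 + 33)*(-78))/24428 - 2552/1790) - 1*13823 = (-10*(-78)*(1/24428) - 2552*1/1790) - 13823 = (780*(1/24428) - 1276/895) - 13823 = (195/6107 - 1276/895) - 13823 = -7618007/5465765 - 13823 = -75560887602/5465765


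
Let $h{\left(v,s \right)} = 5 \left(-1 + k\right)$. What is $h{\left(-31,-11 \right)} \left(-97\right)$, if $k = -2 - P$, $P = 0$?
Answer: $1455$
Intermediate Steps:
$k = -2$ ($k = -2 - 0 = -2 + 0 = -2$)
$h{\left(v,s \right)} = -15$ ($h{\left(v,s \right)} = 5 \left(-1 - 2\right) = 5 \left(-3\right) = -15$)
$h{\left(-31,-11 \right)} \left(-97\right) = \left(-15\right) \left(-97\right) = 1455$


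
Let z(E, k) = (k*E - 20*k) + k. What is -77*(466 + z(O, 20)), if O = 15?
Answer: -29722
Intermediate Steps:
z(E, k) = -19*k + E*k (z(E, k) = (E*k - 20*k) + k = (-20*k + E*k) + k = -19*k + E*k)
-77*(466 + z(O, 20)) = -77*(466 + 20*(-19 + 15)) = -77*(466 + 20*(-4)) = -77*(466 - 80) = -77*386 = -29722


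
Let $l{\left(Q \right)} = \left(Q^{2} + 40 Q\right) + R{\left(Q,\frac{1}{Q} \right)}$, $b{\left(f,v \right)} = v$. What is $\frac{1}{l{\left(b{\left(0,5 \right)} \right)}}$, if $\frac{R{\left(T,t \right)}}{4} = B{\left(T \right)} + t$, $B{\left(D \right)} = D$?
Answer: $\frac{5}{1229} \approx 0.0040683$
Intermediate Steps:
$R{\left(T,t \right)} = 4 T + 4 t$ ($R{\left(T,t \right)} = 4 \left(T + t\right) = 4 T + 4 t$)
$l{\left(Q \right)} = Q^{2} + \frac{4}{Q} + 44 Q$ ($l{\left(Q \right)} = \left(Q^{2} + 40 Q\right) + \left(4 Q + \frac{4}{Q}\right) = Q^{2} + \frac{4}{Q} + 44 Q$)
$\frac{1}{l{\left(b{\left(0,5 \right)} \right)}} = \frac{1}{\frac{1}{5} \left(4 + 5^{2} \left(44 + 5\right)\right)} = \frac{1}{\frac{1}{5} \left(4 + 25 \cdot 49\right)} = \frac{1}{\frac{1}{5} \left(4 + 1225\right)} = \frac{1}{\frac{1}{5} \cdot 1229} = \frac{1}{\frac{1229}{5}} = \frac{5}{1229}$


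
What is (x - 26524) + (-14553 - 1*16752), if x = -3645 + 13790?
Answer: -47684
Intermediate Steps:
x = 10145
(x - 26524) + (-14553 - 1*16752) = (10145 - 26524) + (-14553 - 1*16752) = -16379 + (-14553 - 16752) = -16379 - 31305 = -47684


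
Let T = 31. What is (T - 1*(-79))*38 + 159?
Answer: 4339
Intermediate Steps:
(T - 1*(-79))*38 + 159 = (31 - 1*(-79))*38 + 159 = (31 + 79)*38 + 159 = 110*38 + 159 = 4180 + 159 = 4339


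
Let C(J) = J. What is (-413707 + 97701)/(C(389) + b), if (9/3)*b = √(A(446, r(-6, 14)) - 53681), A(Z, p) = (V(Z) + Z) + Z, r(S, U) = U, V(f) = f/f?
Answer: -368779002/471559 + 632012*I*√13197/471559 ≈ -782.04 + 153.97*I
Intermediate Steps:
V(f) = 1
A(Z, p) = 1 + 2*Z (A(Z, p) = (1 + Z) + Z = 1 + 2*Z)
b = 2*I*√13197/3 (b = √((1 + 2*446) - 53681)/3 = √((1 + 892) - 53681)/3 = √(893 - 53681)/3 = √(-52788)/3 = (2*I*√13197)/3 = 2*I*√13197/3 ≈ 76.585*I)
(-413707 + 97701)/(C(389) + b) = (-413707 + 97701)/(389 + 2*I*√13197/3) = -316006/(389 + 2*I*√13197/3)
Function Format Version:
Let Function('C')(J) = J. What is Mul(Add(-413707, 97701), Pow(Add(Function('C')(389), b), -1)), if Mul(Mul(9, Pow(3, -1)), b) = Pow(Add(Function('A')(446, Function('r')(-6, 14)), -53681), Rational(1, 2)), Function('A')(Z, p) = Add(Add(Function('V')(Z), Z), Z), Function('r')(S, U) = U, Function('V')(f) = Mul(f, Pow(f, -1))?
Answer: Add(Rational(-368779002, 471559), Mul(Rational(632012, 471559), I, Pow(13197, Rational(1, 2)))) ≈ Add(-782.04, Mul(153.97, I))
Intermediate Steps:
Function('V')(f) = 1
Function('A')(Z, p) = Add(1, Mul(2, Z)) (Function('A')(Z, p) = Add(Add(1, Z), Z) = Add(1, Mul(2, Z)))
b = Mul(Rational(2, 3), I, Pow(13197, Rational(1, 2))) (b = Mul(Rational(1, 3), Pow(Add(Add(1, Mul(2, 446)), -53681), Rational(1, 2))) = Mul(Rational(1, 3), Pow(Add(Add(1, 892), -53681), Rational(1, 2))) = Mul(Rational(1, 3), Pow(Add(893, -53681), Rational(1, 2))) = Mul(Rational(1, 3), Pow(-52788, Rational(1, 2))) = Mul(Rational(1, 3), Mul(2, I, Pow(13197, Rational(1, 2)))) = Mul(Rational(2, 3), I, Pow(13197, Rational(1, 2))) ≈ Mul(76.585, I))
Mul(Add(-413707, 97701), Pow(Add(Function('C')(389), b), -1)) = Mul(Add(-413707, 97701), Pow(Add(389, Mul(Rational(2, 3), I, Pow(13197, Rational(1, 2)))), -1)) = Mul(-316006, Pow(Add(389, Mul(Rational(2, 3), I, Pow(13197, Rational(1, 2)))), -1))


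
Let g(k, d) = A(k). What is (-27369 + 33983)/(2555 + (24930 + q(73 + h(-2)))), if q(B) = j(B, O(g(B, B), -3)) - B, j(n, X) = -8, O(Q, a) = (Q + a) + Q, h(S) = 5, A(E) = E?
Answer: 6614/27399 ≈ 0.24140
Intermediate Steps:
g(k, d) = k
O(Q, a) = a + 2*Q
q(B) = -8 - B
(-27369 + 33983)/(2555 + (24930 + q(73 + h(-2)))) = (-27369 + 33983)/(2555 + (24930 + (-8 - (73 + 5)))) = 6614/(2555 + (24930 + (-8 - 1*78))) = 6614/(2555 + (24930 + (-8 - 78))) = 6614/(2555 + (24930 - 86)) = 6614/(2555 + 24844) = 6614/27399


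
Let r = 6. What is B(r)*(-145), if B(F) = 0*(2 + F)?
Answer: 0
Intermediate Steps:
B(F) = 0
B(r)*(-145) = 0*(-145) = 0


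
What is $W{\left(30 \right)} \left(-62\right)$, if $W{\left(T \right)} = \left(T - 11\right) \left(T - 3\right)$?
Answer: $-31806$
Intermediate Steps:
$W{\left(T \right)} = \left(-11 + T\right) \left(-3 + T\right)$
$W{\left(30 \right)} \left(-62\right) = \left(33 + 30^{2} - 420\right) \left(-62\right) = \left(33 + 900 - 420\right) \left(-62\right) = 513 \left(-62\right) = -31806$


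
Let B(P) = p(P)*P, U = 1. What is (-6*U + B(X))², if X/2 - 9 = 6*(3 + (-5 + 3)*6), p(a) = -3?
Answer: 69696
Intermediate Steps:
X = -90 (X = 18 + 2*(6*(3 + (-5 + 3)*6)) = 18 + 2*(6*(3 - 2*6)) = 18 + 2*(6*(3 - 12)) = 18 + 2*(6*(-9)) = 18 + 2*(-54) = 18 - 108 = -90)
B(P) = -3*P
(-6*U + B(X))² = (-6*1 - 3*(-90))² = (-6 + 270)² = 264² = 69696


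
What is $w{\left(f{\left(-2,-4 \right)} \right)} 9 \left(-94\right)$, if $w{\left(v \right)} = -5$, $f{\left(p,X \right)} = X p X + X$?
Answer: $4230$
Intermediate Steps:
$f{\left(p,X \right)} = X + p X^{2}$ ($f{\left(p,X \right)} = p X^{2} + X = X + p X^{2}$)
$w{\left(f{\left(-2,-4 \right)} \right)} 9 \left(-94\right) = \left(-5\right) 9 \left(-94\right) = \left(-45\right) \left(-94\right) = 4230$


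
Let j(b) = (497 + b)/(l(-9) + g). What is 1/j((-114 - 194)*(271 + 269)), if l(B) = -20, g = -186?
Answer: 206/165823 ≈ 0.0012423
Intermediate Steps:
j(b) = -497/206 - b/206 (j(b) = (497 + b)/(-20 - 186) = (497 + b)/(-206) = (497 + b)*(-1/206) = -497/206 - b/206)
1/j((-114 - 194)*(271 + 269)) = 1/(-497/206 - (-114 - 194)*(271 + 269)/206) = 1/(-497/206 - (-154)*540/103) = 1/(-497/206 - 1/206*(-166320)) = 1/(-497/206 + 83160/103) = 1/(165823/206) = 206/165823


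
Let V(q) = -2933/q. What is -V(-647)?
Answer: -2933/647 ≈ -4.5332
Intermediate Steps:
-V(-647) = -(-2933)/(-647) = -(-2933)*(-1)/647 = -1*2933/647 = -2933/647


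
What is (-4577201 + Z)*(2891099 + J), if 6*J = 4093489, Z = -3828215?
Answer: -90106408344764/3 ≈ -3.0035e+13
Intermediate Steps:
J = 4093489/6 (J = (⅙)*4093489 = 4093489/6 ≈ 6.8225e+5)
(-4577201 + Z)*(2891099 + J) = (-4577201 - 3828215)*(2891099 + 4093489/6) = -8405416*21440083/6 = -90106408344764/3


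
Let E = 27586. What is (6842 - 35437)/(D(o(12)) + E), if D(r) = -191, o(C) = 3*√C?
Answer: -5719/5479 ≈ -1.0438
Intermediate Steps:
(6842 - 35437)/(D(o(12)) + E) = (6842 - 35437)/(-191 + 27586) = -28595/27395 = -28595*1/27395 = -5719/5479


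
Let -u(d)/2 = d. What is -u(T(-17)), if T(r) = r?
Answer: -34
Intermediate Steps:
u(d) = -2*d
-u(T(-17)) = -(-2)*(-17) = -1*34 = -34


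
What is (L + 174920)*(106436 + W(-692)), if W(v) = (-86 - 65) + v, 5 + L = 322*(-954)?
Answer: -13967102889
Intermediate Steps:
L = -307193 (L = -5 + 322*(-954) = -5 - 307188 = -307193)
W(v) = -151 + v
(L + 174920)*(106436 + W(-692)) = (-307193 + 174920)*(106436 + (-151 - 692)) = -132273*(106436 - 843) = -132273*105593 = -13967102889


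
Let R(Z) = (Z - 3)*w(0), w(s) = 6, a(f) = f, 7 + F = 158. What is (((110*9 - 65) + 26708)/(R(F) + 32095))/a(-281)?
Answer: -27633/9268223 ≈ -0.0029815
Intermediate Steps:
F = 151 (F = -7 + 158 = 151)
R(Z) = -18 + 6*Z (R(Z) = (Z - 3)*6 = (-3 + Z)*6 = -18 + 6*Z)
(((110*9 - 65) + 26708)/(R(F) + 32095))/a(-281) = (((110*9 - 65) + 26708)/((-18 + 6*151) + 32095))/(-281) = (((990 - 65) + 26708)/((-18 + 906) + 32095))*(-1/281) = ((925 + 26708)/(888 + 32095))*(-1/281) = (27633/32983)*(-1/281) = -27633/9268223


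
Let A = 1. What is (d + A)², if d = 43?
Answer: 1936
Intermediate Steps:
(d + A)² = (43 + 1)² = 44² = 1936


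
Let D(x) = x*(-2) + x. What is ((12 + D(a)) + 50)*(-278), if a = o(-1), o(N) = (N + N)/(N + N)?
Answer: -16958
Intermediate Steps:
o(N) = 1 (o(N) = (2*N)/((2*N)) = (2*N)*(1/(2*N)) = 1)
a = 1
D(x) = -x (D(x) = -2*x + x = -x)
((12 + D(a)) + 50)*(-278) = ((12 - 1*1) + 50)*(-278) = ((12 - 1) + 50)*(-278) = (11 + 50)*(-278) = 61*(-278) = -16958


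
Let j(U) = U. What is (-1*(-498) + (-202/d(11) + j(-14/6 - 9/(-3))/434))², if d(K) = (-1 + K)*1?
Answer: 2418783899536/10595025 ≈ 2.2829e+5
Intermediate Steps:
d(K) = -1 + K
(-1*(-498) + (-202/d(11) + j(-14/6 - 9/(-3))/434))² = (-1*(-498) + (-202/(-1 + 11) + (-14/6 - 9/(-3))/434))² = (498 + (-202/10 + (-14*⅙ - 9*(-⅓))*(1/434)))² = (498 + (-202*⅒ + (-7/3 + 3)*(1/434)))² = (498 + (-101/5 + (⅔)*(1/434)))² = (498 + (-101/5 + 1/651))² = (498 - 65746/3255)² = (1555244/3255)² = 2418783899536/10595025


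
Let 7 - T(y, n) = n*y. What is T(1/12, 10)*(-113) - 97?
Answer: -4763/6 ≈ -793.83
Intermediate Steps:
T(y, n) = 7 - n*y
T(1/12, 10)*(-113) - 97 = (7 - 1*10/12)*(-113) - 97 = (7 - 1*10*1/12)*(-113) - 97 = (7 - ⅚)*(-113) - 97 = (37/6)*(-113) - 97 = -4181/6 - 97 = -4763/6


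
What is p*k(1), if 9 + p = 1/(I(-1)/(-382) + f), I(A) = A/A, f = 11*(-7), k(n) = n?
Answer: -265117/29415 ≈ -9.0130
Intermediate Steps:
f = -77
I(A) = 1
p = -265117/29415 (p = -9 + 1/(1/(-382) - 77) = -9 + 1/(1*(-1/382) - 77) = -9 + 1/(-1/382 - 77) = -9 + 1/(-29415/382) = -9 - 382/29415 = -265117/29415 ≈ -9.0130)
p*k(1) = -265117/29415*1 = -265117/29415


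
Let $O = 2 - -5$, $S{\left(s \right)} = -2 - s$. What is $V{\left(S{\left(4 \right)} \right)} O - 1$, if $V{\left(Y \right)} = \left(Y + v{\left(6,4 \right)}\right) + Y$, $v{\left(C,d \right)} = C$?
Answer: $-43$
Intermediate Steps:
$V{\left(Y \right)} = 6 + 2 Y$ ($V{\left(Y \right)} = \left(Y + 6\right) + Y = \left(6 + Y\right) + Y = 6 + 2 Y$)
$O = 7$ ($O = 2 + 5 = 7$)
$V{\left(S{\left(4 \right)} \right)} O - 1 = \left(6 + 2 \left(-2 - 4\right)\right) 7 - 1 = \left(6 + 2 \left(-6\right)\right) 7 - 1 = \left(6 - 12\right) 7 - 1 = \left(-6\right) 7 - 1 = -42 - 1 = -43$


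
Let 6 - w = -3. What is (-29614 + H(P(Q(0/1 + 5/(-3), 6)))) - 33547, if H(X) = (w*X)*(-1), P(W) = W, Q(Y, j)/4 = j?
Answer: -63377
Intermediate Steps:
Q(Y, j) = 4*j
w = 9 (w = 6 - 1*(-3) = 6 + 3 = 9)
H(X) = -9*X (H(X) = (9*X)*(-1) = -9*X)
(-29614 + H(P(Q(0/1 + 5/(-3), 6)))) - 33547 = (-29614 - 36*6) - 33547 = (-29614 - 9*24) - 33547 = (-29614 - 216) - 33547 = -29830 - 33547 = -63377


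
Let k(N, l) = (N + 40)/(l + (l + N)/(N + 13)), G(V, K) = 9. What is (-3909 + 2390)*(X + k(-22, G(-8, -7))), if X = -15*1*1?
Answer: 947856/47 ≈ 20167.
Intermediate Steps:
X = -15 (X = -15*1 = -15)
k(N, l) = (40 + N)/(l + (N + l)/(13 + N))
(-3909 + 2390)*(X + k(-22, G(-8, -7))) = (-3909 + 2390)*(-15 + (520 + (-22)**2 + 53*(-22))/(-22 + 14*9 - 22*9)) = -1519*(-15 + (520 + 484 - 1166)/(-22 + 126 - 198)) = -1519*(-15 - 162/(-94)) = -1519*(-15 - 1/94*(-162)) = -1519*(-15 + 81/47) = -1519*(-624/47) = 947856/47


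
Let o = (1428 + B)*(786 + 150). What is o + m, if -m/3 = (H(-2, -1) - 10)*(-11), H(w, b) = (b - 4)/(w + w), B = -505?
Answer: 3454557/4 ≈ 8.6364e+5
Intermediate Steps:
H(w, b) = (-4 + b)/(2*w) (H(w, b) = (-4 + b)/((2*w)) = (-4 + b)*(1/(2*w)) = (-4 + b)/(2*w))
o = 863928 (o = (1428 - 505)*(786 + 150) = 923*936 = 863928)
m = -1155/4 (m = -3*((½)*(-4 - 1)/(-2) - 10)*(-11) = -3*((½)*(-½)*(-5) - 10)*(-11) = -3*(5/4 - 10)*(-11) = -(-105)*(-11)/4 = -3*385/4 = -1155/4 ≈ -288.75)
o + m = 863928 - 1155/4 = 3454557/4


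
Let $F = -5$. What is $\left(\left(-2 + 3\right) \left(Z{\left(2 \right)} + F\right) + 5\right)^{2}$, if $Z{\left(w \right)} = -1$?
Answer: $1$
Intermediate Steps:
$\left(\left(-2 + 3\right) \left(Z{\left(2 \right)} + F\right) + 5\right)^{2} = \left(\left(-2 + 3\right) \left(-1 - 5\right) + 5\right)^{2} = \left(1 \left(-6\right) + 5\right)^{2} = \left(-6 + 5\right)^{2} = \left(-1\right)^{2} = 1$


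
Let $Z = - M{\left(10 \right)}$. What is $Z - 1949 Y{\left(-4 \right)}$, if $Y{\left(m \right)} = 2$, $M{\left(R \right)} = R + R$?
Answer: $-3918$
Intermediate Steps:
$M{\left(R \right)} = 2 R$
$Z = -20$ ($Z = - 2 \cdot 10 = \left(-1\right) 20 = -20$)
$Z - 1949 Y{\left(-4 \right)} = -20 - 1949 \cdot 2 = -20 - 3898 = -3918$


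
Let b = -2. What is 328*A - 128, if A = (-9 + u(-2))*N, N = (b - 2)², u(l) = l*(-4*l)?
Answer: -131328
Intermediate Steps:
u(l) = -4*l²
N = 16 (N = (-2 - 2)² = (-4)² = 16)
A = -400 (A = (-9 - 4*(-2)²)*16 = (-9 - 4*4)*16 = (-9 - 16)*16 = -25*16 = -400)
328*A - 128 = 328*(-400) - 128 = -131200 - 128 = -131328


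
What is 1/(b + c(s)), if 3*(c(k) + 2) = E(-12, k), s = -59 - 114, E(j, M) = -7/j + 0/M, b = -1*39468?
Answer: -36/1420913 ≈ -2.5336e-5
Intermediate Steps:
b = -39468
E(j, M) = -7/j (E(j, M) = -7/j + 0 = -7/j)
s = -173
c(k) = -65/36 (c(k) = -2 + (-7/(-12))/3 = -2 + (-7*(-1/12))/3 = -2 + (⅓)*(7/12) = -2 + 7/36 = -65/36)
1/(b + c(s)) = 1/(-39468 - 65/36) = 1/(-1420913/36) = -36/1420913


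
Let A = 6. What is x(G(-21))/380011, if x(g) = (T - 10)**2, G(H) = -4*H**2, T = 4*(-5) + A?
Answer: 576/380011 ≈ 0.0015157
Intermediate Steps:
T = -14 (T = 4*(-5) + 6 = -20 + 6 = -14)
x(g) = 576 (x(g) = (-14 - 10)**2 = (-24)**2 = 576)
x(G(-21))/380011 = 576/380011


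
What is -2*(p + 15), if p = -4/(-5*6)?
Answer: -454/15 ≈ -30.267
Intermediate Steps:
p = 2/15 (p = -4/(-30) = -1/30*(-4) = 2/15 ≈ 0.13333)
-2*(p + 15) = -2*(2/15 + 15) = -2*227/15 = -454/15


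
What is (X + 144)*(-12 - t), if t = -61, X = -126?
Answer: 882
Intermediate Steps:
(X + 144)*(-12 - t) = (-126 + 144)*(-12 - 1*(-61)) = 18*(-12 + 61) = 18*49 = 882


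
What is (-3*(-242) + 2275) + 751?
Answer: 3752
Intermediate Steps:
(-3*(-242) + 2275) + 751 = (726 + 2275) + 751 = 3001 + 751 = 3752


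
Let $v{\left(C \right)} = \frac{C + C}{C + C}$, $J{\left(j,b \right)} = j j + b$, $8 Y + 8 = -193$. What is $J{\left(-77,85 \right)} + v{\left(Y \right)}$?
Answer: $6015$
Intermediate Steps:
$Y = - \frac{201}{8}$ ($Y = -1 + \frac{1}{8} \left(-193\right) = -1 - \frac{193}{8} = - \frac{201}{8} \approx -25.125$)
$J{\left(j,b \right)} = b + j^{2}$ ($J{\left(j,b \right)} = j^{2} + b = b + j^{2}$)
$v{\left(C \right)} = 1$ ($v{\left(C \right)} = \frac{2 C}{2 C} = 2 C \frac{1}{2 C} = 1$)
$J{\left(-77,85 \right)} + v{\left(Y \right)} = \left(85 + \left(-77\right)^{2}\right) + 1 = \left(85 + 5929\right) + 1 = 6014 + 1 = 6015$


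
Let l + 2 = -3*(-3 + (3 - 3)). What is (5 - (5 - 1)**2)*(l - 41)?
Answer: 374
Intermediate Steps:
l = 7 (l = -2 - 3*(-3 + (3 - 3)) = -2 - 3*(-3 + 0) = -2 - 3*(-3) = -2 + 9 = 7)
(5 - (5 - 1)**2)*(l - 41) = (5 - (5 - 1)**2)*(7 - 41) = (5 - 1*4**2)*(-34) = (5 - 1*16)*(-34) = (5 - 16)*(-34) = -11*(-34) = 374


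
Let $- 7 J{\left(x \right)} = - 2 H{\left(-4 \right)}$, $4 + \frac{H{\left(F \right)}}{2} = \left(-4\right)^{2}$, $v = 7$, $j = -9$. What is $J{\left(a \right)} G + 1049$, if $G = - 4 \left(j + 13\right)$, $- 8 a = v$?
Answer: $\frac{6575}{7} \approx 939.29$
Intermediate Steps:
$a = - \frac{7}{8}$ ($a = \left(- \frac{1}{8}\right) 7 = - \frac{7}{8} \approx -0.875$)
$G = -16$ ($G = - 4 \left(-9 + 13\right) = \left(-4\right) 4 = -16$)
$H{\left(F \right)} = 24$ ($H{\left(F \right)} = -8 + 2 \left(-4\right)^{2} = -8 + 2 \cdot 16 = -8 + 32 = 24$)
$J{\left(x \right)} = \frac{48}{7}$ ($J{\left(x \right)} = - \frac{\left(-2\right) 24}{7} = \left(- \frac{1}{7}\right) \left(-48\right) = \frac{48}{7}$)
$J{\left(a \right)} G + 1049 = \frac{48}{7} \left(-16\right) + 1049 = - \frac{768}{7} + 1049 = \frac{6575}{7}$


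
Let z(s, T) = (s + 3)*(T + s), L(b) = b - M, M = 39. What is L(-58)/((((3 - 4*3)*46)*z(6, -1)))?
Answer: 97/18630 ≈ 0.0052067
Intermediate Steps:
L(b) = -39 + b (L(b) = b - 1*39 = b - 39 = -39 + b)
z(s, T) = (3 + s)*(T + s)
L(-58)/((((3 - 4*3)*46)*z(6, -1))) = (-39 - 58)/((((3 - 4*3)*46)*(6² + 3*(-1) + 3*6 - 1*6))) = -97*1/(46*(3 - 12)*(36 - 3 + 18 - 6)) = -97/(-9*46*45) = -97/((-414*45)) = -97/(-18630) = -97*(-1/18630) = 97/18630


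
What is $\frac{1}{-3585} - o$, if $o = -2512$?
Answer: $\frac{9005519}{3585} \approx 2512.0$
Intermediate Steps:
$\frac{1}{-3585} - o = \frac{1}{-3585} - -2512 = - \frac{1}{3585} + 2512 = \frac{9005519}{3585}$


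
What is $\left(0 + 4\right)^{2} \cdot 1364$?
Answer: $21824$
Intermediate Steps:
$\left(0 + 4\right)^{2} \cdot 1364 = 4^{2} \cdot 1364 = 16 \cdot 1364 = 21824$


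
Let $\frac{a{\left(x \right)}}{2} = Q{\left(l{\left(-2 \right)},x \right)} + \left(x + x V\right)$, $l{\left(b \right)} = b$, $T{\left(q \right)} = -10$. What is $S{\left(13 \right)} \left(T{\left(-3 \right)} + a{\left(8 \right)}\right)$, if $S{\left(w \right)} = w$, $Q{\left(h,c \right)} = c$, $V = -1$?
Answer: $78$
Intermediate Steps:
$a{\left(x \right)} = 2 x$ ($a{\left(x \right)} = 2 \left(x + \left(x + x \left(-1\right)\right)\right) = 2 \left(x + \left(x - x\right)\right) = 2 \left(x + 0\right) = 2 x$)
$S{\left(13 \right)} \left(T{\left(-3 \right)} + a{\left(8 \right)}\right) = 13 \left(-10 + 2 \cdot 8\right) = 13 \left(-10 + 16\right) = 13 \cdot 6 = 78$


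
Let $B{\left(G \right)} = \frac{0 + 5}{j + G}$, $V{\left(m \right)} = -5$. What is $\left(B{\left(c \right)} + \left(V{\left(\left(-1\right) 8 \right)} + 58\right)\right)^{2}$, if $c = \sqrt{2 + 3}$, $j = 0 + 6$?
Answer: $\frac{2799054}{961} - \frac{16730 \sqrt{5}}{961} \approx 2873.7$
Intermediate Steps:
$j = 6$
$c = \sqrt{5} \approx 2.2361$
$B{\left(G \right)} = \frac{5}{6 + G}$ ($B{\left(G \right)} = \frac{0 + 5}{6 + G} = \frac{5}{6 + G}$)
$\left(B{\left(c \right)} + \left(V{\left(\left(-1\right) 8 \right)} + 58\right)\right)^{2} = \left(\frac{5}{6 + \sqrt{5}} + \left(-5 + 58\right)\right)^{2} = \left(\frac{5}{6 + \sqrt{5}} + 53\right)^{2} = \left(53 + \frac{5}{6 + \sqrt{5}}\right)^{2}$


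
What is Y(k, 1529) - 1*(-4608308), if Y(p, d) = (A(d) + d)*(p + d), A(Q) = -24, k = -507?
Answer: 6146418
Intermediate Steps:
Y(p, d) = (-24 + d)*(d + p) (Y(p, d) = (-24 + d)*(p + d) = (-24 + d)*(d + p))
Y(k, 1529) - 1*(-4608308) = (1529² - 24*1529 - 24*(-507) + 1529*(-507)) - 1*(-4608308) = (2337841 - 36696 + 12168 - 775203) + 4608308 = 1538110 + 4608308 = 6146418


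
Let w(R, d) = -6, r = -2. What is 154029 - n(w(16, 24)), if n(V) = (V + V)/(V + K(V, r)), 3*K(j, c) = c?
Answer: 770136/5 ≈ 1.5403e+5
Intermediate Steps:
K(j, c) = c/3
n(V) = 2*V/(-⅔ + V) (n(V) = (V + V)/(V + (⅓)*(-2)) = (2*V)/(V - ⅔) = (2*V)/(-⅔ + V) = 2*V/(-⅔ + V))
154029 - n(w(16, 24)) = 154029 - 6*(-6)/(-2 + 3*(-6)) = 154029 - 6*(-6)/(-2 - 18) = 154029 - 6*(-6)/(-20) = 154029 - 6*(-6)*(-1)/20 = 154029 - 1*9/5 = 154029 - 9/5 = 770136/5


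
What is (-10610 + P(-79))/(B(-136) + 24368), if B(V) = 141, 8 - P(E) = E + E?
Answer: -10444/24509 ≈ -0.42613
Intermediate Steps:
P(E) = 8 - 2*E (P(E) = 8 - (E + E) = 8 - 2*E)
(-10610 + P(-79))/(B(-136) + 24368) = (-10610 + (8 - 2*(-79)))/(141 + 24368) = (-10610 + (8 + 158))/24509 = (-10610 + 166)*(1/24509) = -10444*1/24509 = -10444/24509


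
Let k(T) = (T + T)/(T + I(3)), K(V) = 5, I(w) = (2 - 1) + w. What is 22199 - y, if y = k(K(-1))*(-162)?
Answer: 22379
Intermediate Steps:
I(w) = 1 + w
k(T) = 2*T/(4 + T) (k(T) = (T + T)/(T + (1 + 3)) = (2*T)/(T + 4) = (2*T)/(4 + T) = 2*T/(4 + T))
y = -180 (y = (2*5/(4 + 5))*(-162) = (2*5/9)*(-162) = (2*5*(⅑))*(-162) = (10/9)*(-162) = -180)
22199 - y = 22199 - 1*(-180) = 22199 + 180 = 22379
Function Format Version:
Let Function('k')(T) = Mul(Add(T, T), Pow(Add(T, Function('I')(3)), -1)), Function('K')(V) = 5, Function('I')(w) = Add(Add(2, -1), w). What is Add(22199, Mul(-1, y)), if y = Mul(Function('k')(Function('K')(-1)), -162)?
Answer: 22379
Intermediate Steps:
Function('I')(w) = Add(1, w)
Function('k')(T) = Mul(2, T, Pow(Add(4, T), -1)) (Function('k')(T) = Mul(Add(T, T), Pow(Add(T, Add(1, 3)), -1)) = Mul(Mul(2, T), Pow(Add(T, 4), -1)) = Mul(Mul(2, T), Pow(Add(4, T), -1)) = Mul(2, T, Pow(Add(4, T), -1)))
y = -180 (y = Mul(Mul(2, 5, Pow(Add(4, 5), -1)), -162) = Mul(Mul(2, 5, Pow(9, -1)), -162) = Mul(Mul(2, 5, Rational(1, 9)), -162) = Mul(Rational(10, 9), -162) = -180)
Add(22199, Mul(-1, y)) = Add(22199, Mul(-1, -180)) = Add(22199, 180) = 22379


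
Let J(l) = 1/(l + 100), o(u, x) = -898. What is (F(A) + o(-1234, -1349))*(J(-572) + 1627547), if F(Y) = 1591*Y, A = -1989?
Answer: -2431664885461651/472 ≈ -5.1518e+12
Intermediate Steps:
J(l) = 1/(100 + l)
(F(A) + o(-1234, -1349))*(J(-572) + 1627547) = (1591*(-1989) - 898)*(1/(100 - 572) + 1627547) = (-3164499 - 898)*(1/(-472) + 1627547) = -3165397*(-1/472 + 1627547) = -3165397*768202183/472 = -2431664885461651/472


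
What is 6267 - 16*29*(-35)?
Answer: 22507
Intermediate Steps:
6267 - 16*29*(-35) = 6267 - 464*(-35) = 6267 - 1*(-16240) = 6267 + 16240 = 22507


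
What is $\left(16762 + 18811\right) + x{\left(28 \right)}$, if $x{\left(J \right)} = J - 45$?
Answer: $35556$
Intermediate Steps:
$x{\left(J \right)} = -45 + J$
$\left(16762 + 18811\right) + x{\left(28 \right)} = \left(16762 + 18811\right) + \left(-45 + 28\right) = 35573 - 17 = 35556$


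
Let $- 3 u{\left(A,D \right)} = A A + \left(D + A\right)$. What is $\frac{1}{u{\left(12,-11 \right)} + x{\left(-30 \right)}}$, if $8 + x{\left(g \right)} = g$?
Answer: $- \frac{3}{259} \approx -0.011583$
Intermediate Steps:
$x{\left(g \right)} = -8 + g$
$u{\left(A,D \right)} = - \frac{A}{3} - \frac{D}{3} - \frac{A^{2}}{3}$ ($u{\left(A,D \right)} = - \frac{A A + \left(D + A\right)}{3} = - \frac{A^{2} + \left(A + D\right)}{3} = - \frac{A + D + A^{2}}{3} = - \frac{A}{3} - \frac{D}{3} - \frac{A^{2}}{3}$)
$\frac{1}{u{\left(12,-11 \right)} + x{\left(-30 \right)}} = \frac{1}{\left(\left(- \frac{1}{3}\right) 12 - - \frac{11}{3} - \frac{12^{2}}{3}\right) - 38} = \frac{1}{\left(-4 + \frac{11}{3} - 48\right) - 38} = \frac{1}{- \frac{145}{3} - 38} = \frac{1}{- \frac{259}{3}} = - \frac{3}{259}$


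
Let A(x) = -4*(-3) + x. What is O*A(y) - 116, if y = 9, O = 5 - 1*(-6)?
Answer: 115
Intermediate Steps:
O = 11 (O = 5 + 6 = 11)
A(x) = 12 + x
O*A(y) - 116 = 11*(12 + 9) - 116 = 11*21 - 116 = 231 - 116 = 115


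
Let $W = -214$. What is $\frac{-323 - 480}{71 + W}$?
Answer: $\frac{73}{13} \approx 5.6154$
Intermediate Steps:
$\frac{-323 - 480}{71 + W} = \frac{-323 - 480}{71 - 214} = - \frac{803}{-143} = \left(-803\right) \left(- \frac{1}{143}\right) = \frac{73}{13}$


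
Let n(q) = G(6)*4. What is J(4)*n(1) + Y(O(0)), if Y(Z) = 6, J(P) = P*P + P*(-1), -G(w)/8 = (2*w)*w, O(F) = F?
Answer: -27642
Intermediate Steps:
G(w) = -16*w**2 (G(w) = -8*2*w*w = -16*w**2)
J(P) = P**2 - P
n(q) = -2304 (n(q) = -16*6**2*4 = -16*36*4 = -576*4 = -2304)
J(4)*n(1) + Y(O(0)) = (4*(-1 + 4))*(-2304) + 6 = (4*3)*(-2304) + 6 = 12*(-2304) + 6 = -27648 + 6 = -27642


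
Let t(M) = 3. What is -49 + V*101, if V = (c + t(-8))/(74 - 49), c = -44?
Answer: -5366/25 ≈ -214.64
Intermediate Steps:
V = -41/25 (V = (-44 + 3)/(74 - 49) = -41/25 ≈ -1.6400)
-49 + V*101 = -49 - 41/25*101 = -49 - 4141/25 = -5366/25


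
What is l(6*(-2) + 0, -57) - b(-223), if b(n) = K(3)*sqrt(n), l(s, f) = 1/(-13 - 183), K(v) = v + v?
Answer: -1/196 - 6*I*sqrt(223) ≈ -0.005102 - 89.599*I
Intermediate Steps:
K(v) = 2*v
l(s, f) = -1/196 (l(s, f) = 1/(-196) = -1/196)
b(n) = 6*sqrt(n) (b(n) = (2*3)*sqrt(n) = 6*sqrt(n))
l(6*(-2) + 0, -57) - b(-223) = -1/196 - 6*sqrt(-223) = -1/196 - 6*I*sqrt(223)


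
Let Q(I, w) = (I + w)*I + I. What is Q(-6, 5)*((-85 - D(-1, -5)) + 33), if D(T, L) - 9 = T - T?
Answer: 0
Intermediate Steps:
D(T, L) = 9 (D(T, L) = 9 + (T - T) = 9 + 0 = 9)
Q(I, w) = I + I*(I + w) (Q(I, w) = I*(I + w) + I = I + I*(I + w))
Q(-6, 5)*((-85 - D(-1, -5)) + 33) = (-6*(1 - 6 + 5))*((-85 - 1*9) + 33) = (-6*0)*((-85 - 9) + 33) = 0*(-94 + 33) = 0*(-61) = 0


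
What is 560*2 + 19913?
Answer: 21033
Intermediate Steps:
560*2 + 19913 = 1120 + 19913 = 21033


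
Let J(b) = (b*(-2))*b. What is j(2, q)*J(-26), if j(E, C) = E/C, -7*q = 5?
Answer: 18928/5 ≈ 3785.6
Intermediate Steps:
q = -5/7 (q = -⅐*5 = -5/7 ≈ -0.71429)
J(b) = -2*b² (J(b) = (-2*b)*b = -2*b²)
j(2, q)*J(-26) = (2/(-5/7))*(-2*(-26)²) = (2*(-7/5))*(-2*676) = -14/5*(-1352) = 18928/5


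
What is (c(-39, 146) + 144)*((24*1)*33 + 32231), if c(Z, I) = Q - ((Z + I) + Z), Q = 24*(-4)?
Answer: -660460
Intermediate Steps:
Q = -96
c(Z, I) = -96 - I - 2*Z (c(Z, I) = -96 - ((Z + I) + Z) = -96 - ((I + Z) + Z) = -96 - (I + 2*Z) = -96 + (-I - 2*Z) = -96 - I - 2*Z)
(c(-39, 146) + 144)*((24*1)*33 + 32231) = ((-96 - 1*146 - 2*(-39)) + 144)*((24*1)*33 + 32231) = ((-96 - 146 + 78) + 144)*(24*33 + 32231) = (-164 + 144)*(792 + 32231) = -20*33023 = -660460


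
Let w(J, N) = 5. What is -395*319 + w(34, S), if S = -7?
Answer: -126000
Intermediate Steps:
-395*319 + w(34, S) = -395*319 + 5 = -126005 + 5 = -126000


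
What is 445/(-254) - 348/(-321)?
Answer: -18151/27178 ≈ -0.66786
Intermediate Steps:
445/(-254) - 348/(-321) = 445*(-1/254) - 348*(-1/321) = -445/254 + 116/107 = -18151/27178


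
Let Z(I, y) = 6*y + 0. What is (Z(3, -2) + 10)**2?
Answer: 4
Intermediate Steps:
Z(I, y) = 6*y
(Z(3, -2) + 10)**2 = (6*(-2) + 10)**2 = (-12 + 10)**2 = (-2)**2 = 4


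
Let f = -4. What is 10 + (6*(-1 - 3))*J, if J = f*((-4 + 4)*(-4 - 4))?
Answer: 10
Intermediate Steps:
J = 0 (J = -4*(-4 + 4)*(-4 - 4) = -0*(-8) = -4*0 = 0)
10 + (6*(-1 - 3))*J = 10 + (6*(-1 - 3))*0 = 10 + (6*(-4))*0 = 10 - 24*0 = 10 + 0 = 10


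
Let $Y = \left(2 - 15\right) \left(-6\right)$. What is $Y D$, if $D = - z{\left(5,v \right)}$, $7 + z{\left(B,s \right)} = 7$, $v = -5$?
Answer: $0$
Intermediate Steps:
$z{\left(B,s \right)} = 0$ ($z{\left(B,s \right)} = -7 + 7 = 0$)
$Y = 78$ ($Y = \left(-13\right) \left(-6\right) = 78$)
$D = 0$ ($D = \left(-1\right) 0 = 0$)
$Y D = 78 \cdot 0 = 0$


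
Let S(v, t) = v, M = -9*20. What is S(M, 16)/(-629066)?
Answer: 90/314533 ≈ 0.00028614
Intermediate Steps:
M = -180
S(M, 16)/(-629066) = -180/(-629066) = -180*(-1/629066) = 90/314533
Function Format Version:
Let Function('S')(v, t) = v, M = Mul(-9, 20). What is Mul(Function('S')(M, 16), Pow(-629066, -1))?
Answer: Rational(90, 314533) ≈ 0.00028614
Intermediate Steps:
M = -180
Mul(Function('S')(M, 16), Pow(-629066, -1)) = Mul(-180, Pow(-629066, -1)) = Mul(-180, Rational(-1, 629066)) = Rational(90, 314533)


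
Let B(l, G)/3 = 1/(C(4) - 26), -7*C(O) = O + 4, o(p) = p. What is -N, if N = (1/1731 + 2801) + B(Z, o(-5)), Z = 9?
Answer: -921184729/328890 ≈ -2800.9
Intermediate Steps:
C(O) = -4/7 - O/7 (C(O) = -(O + 4)/7 = -(4 + O)/7 = -4/7 - O/7)
B(l, G) = -21/190 (B(l, G) = 3/((-4/7 - ⅐*4) - 26) = 3/((-4/7 - 4/7) - 26) = 3/(-8/7 - 26) = 3/(-190/7) = 3*(-7/190) = -21/190)
N = 921184729/328890 (N = (1/1731 + 2801) - 21/190 = 4848532/1731 - 21/190 = 921184729/328890 ≈ 2800.9)
-N = -1*921184729/328890 = -921184729/328890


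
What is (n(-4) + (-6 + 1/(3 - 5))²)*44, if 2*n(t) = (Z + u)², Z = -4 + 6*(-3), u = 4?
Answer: 8987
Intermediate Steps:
Z = -22 (Z = -4 - 18 = -22)
n(t) = 162 (n(t) = (-22 + 4)²/2 = (½)*(-18)² = (½)*324 = 162)
(n(-4) + (-6 + 1/(3 - 5))²)*44 = (162 + (-6 + 1/(3 - 5))²)*44 = (162 + (-6 + 1/(-2))²)*44 = (162 + (-6 - ½)²)*44 = (162 + (-13/2)²)*44 = (162 + 169/4)*44 = (817/4)*44 = 8987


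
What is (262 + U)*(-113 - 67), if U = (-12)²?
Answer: -73080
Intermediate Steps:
U = 144
(262 + U)*(-113 - 67) = (262 + 144)*(-113 - 67) = 406*(-180) = -73080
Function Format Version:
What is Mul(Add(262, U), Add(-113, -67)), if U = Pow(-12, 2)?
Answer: -73080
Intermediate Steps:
U = 144
Mul(Add(262, U), Add(-113, -67)) = Mul(Add(262, 144), Add(-113, -67)) = Mul(406, -180) = -73080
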